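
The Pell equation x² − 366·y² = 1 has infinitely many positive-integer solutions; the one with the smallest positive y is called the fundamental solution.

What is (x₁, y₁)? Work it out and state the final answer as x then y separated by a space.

907925 47458

[19; 7,1,1,1,2,12,2,1,1,1,7,38] for √366; ℓ=12 ⇒ convergent index 11
step 0: (19, 1)  from 19·(1,0) + (0,1)
…
step 10: (119053, 6223)  from 1·(74554,3897) + (44499,2326)
step 11: (907925, 47458)  from 7·(119053,6223) + (74554,3897)
(x₁, y₁) = (907925, 47458);  907925² − 366·47458² = 1 ✓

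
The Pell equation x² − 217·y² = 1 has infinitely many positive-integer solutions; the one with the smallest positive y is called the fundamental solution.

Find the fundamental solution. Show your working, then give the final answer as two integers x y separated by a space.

3844063 260952

[14; 1,2,1,2,1,…,2,1,28] for √217; ℓ=16 ⇒ convergent index 15
a_0=14:  p_0=14·1+0=14,  q_0=14·0+1=1
a_1=1:  p_1=1·14+1=15,  q_1=1·1+0=1
…
a_3=1:  p_3=1·44+15=59,  q_3=1·3+1=4
…
a_5=1:  p_5=1·162+59=221,  q_5=1·11+4=15
a_6=1:  p_6=1·221+162=383,  q_6=1·15+11=26
a_7=9:  p_7=9·383+221=3668,  q_7=9·26+15=249
a_8=4:  p_8=4·3668+383=15055,  q_8=4·249+26=1022
…
a_11=1:  p_11=1·154218+139163=293381,  q_11=1·10469+9447=19916
a_12=2:  p_12=2·293381+154218=740980,  q_12=2·19916+10469=50301
…
a_14=2:  p_14=2·1034361+740980=2809702,  q_14=2·70217+50301=190735
a_15=1:  p_15=1·2809702+1034361=3844063,  q_15=1·190735+70217=260952
(x₁, y₁) = (3844063, 260952);  3844063² − 217·260952² = 1 ✓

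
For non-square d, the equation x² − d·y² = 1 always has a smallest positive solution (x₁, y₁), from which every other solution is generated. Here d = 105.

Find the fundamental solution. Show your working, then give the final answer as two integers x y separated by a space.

41 4

[10; 4,20] for √105; ℓ=2 ⇒ convergent index 1
a_0=10:  p_0=10·1+0=10,  q_0=10·0+1=1
a_1=4:  p_1=4·10+1=41,  q_1=4·1+0=4
fundamental: x₁=41, y₁=4  (since 1681 − 105·16 = 1)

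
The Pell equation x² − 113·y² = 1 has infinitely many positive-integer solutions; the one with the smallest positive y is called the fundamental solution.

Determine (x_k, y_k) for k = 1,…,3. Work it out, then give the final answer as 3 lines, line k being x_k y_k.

[10; 1,1,1,2,2,1,1,1,20] for √113; ℓ=9 ⇒ convergent index 17
step 0: (10, 1)  from 10·(1,0) + (0,1)
step 1: (11, 1)  from 1·(10,1) + (1,0)
step 2: (21, 2)  from 1·(11,1) + (10,1)
step 3: (32, 3)  from 1·(21,2) + (11,1)
step 4: (85, 8)  from 2·(32,3) + (21,2)
…
step 7: (489, 46)  from 1·(287,27) + (202,19)
step 8: (776, 73)  from 1·(489,46) + (287,27)
step 9: (16009, 1506)  from 20·(776,73) + (489,46)
…
step 11: (32794, 3085)  from 1·(16785,1579) + (16009,1506)
step 12: (49579, 4664)  from 1·(32794,3085) + (16785,1579)
…
step 14: (313483, 29490)  from 2·(131952,12413) + (49579,4664)
step 15: (445435, 41903)  from 1·(313483,29490) + (131952,12413)
step 16: (758918, 71393)  from 1·(445435,41903) + (313483,29490)
step 17: (1204353, 113296)  from 1·(758918,71393) + (445435,41903)
(x₁, y₁) = (1204353, 113296);  1204353² − 113·113296² = 1 ✓
k=2:  x_2 = 1204353·1204353+113·113296·113296 = 2900932297217,  y_2 = 1204353·113296+113296·1204353 = 272896754976
k=3:  x_3 = 1204353·2900932297217+113·113296·272896754976 = 6987493029899166849,  y_3 = 1204353·272896754976+113296·2900932297217 = 657328051091107760

1204353 113296
2900932297217 272896754976
6987493029899166849 657328051091107760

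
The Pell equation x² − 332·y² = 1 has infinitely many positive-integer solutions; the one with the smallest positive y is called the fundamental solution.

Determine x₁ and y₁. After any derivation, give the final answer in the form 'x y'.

√332 = [18; 4,1,1,8,1,1,4,36, …], period ℓ=8 (even) → k=7
i=0: a=18 ⇒ p=18, q=1
i=1: a=4 ⇒ p=73, q=4
i=2: a=1 ⇒ p=91, q=5
i=3: a=1 ⇒ p=164, q=9
i=4: a=8 ⇒ p=1403, q=77
i=5: a=1 ⇒ p=1567, q=86
i=6: a=1 ⇒ p=2970, q=163
i=7: a=4 ⇒ p=13447, q=738
(x₁, y₁) = (13447, 738);  13447² − 332·738² = 1 ✓

13447 738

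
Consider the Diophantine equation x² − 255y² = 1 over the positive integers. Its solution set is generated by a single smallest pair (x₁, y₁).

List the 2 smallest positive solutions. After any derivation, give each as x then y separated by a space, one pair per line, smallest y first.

[15; 1,30] for √255; ℓ=2 ⇒ convergent index 1
i=0: a=15 ⇒ p=15, q=1
i=1: a=1 ⇒ p=16, q=1
(x₁, y₁) = (16, 1);  16² − 255·1² = 1 ✓
n=2: (16,1)∘(16,1) = (16·16+255·1·1, 16·1+1·16) = (511,32)

16 1
511 32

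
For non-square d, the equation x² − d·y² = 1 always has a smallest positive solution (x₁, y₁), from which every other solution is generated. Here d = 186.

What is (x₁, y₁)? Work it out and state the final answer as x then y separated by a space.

[13; 1,1,1,3,4,3,1,1,1,26] for √186; ℓ=10 ⇒ convergent index 9
k=0  a_k=13  p_k/q_k = 13/1
k=1  a_k=1  p_k/q_k = 14/1
…
k=3  a_k=1  p_k/q_k = 41/3
k=4  a_k=3  p_k/q_k = 150/11
…
k=7  a_k=1  p_k/q_k = 2714/199
k=8  a_k=1  p_k/q_k = 4787/351
k=9  a_k=1  p_k/q_k = 7501/550
(x₁, y₁) = (7501, 550);  7501² − 186·550² = 1 ✓

7501 550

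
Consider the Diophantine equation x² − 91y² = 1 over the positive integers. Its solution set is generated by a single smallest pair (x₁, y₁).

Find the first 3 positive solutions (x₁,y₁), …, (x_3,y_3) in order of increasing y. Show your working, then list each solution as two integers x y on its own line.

√91 = [9; 1,1,5,1,5,1,1,18, …], period ℓ=8 (even) → k=7
step 0: (9, 1)  from 9·(1,0) + (0,1)
…
step 2: (19, 2)  from 1·(10,1) + (9,1)
step 3: (105, 11)  from 5·(19,2) + (10,1)
step 4: (124, 13)  from 1·(105,11) + (19,2)
…
step 6: (849, 89)  from 1·(725,76) + (124,13)
step 7: (1574, 165)  from 1·(849,89) + (725,76)
fundamental: x₁=1574, y₁=165  (since 2477476 − 91·27225 = 1)
n=2: (1574,165)∘(1574,165) = (1574·1574+91·165·165, 1574·165+165·1574) = (4954951,519420)
n=3: (4954951,519420)∘(1574,165) = (1574·4954951+91·165·519420, 1574·519420+165·4954951) = (15598184174,1635133995)

1574 165
4954951 519420
15598184174 1635133995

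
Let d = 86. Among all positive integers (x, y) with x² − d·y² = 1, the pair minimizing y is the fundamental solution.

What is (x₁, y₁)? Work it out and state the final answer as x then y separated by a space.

√86 → a₀=9, period (3,1,1,1,8,1,1,1,3,18); ℓ=10 even so k=9
k=0  a_k=9  p_k/q_k = 9/1
k=1  a_k=3  p_k/q_k = 28/3
…
k=8  a_k=1  p_k/q_k = 2847/307
k=9  a_k=3  p_k/q_k = 10405/1122
fundamental: x₁=10405, y₁=1122  (since 108264025 − 86·1258884 = 1)

10405 1122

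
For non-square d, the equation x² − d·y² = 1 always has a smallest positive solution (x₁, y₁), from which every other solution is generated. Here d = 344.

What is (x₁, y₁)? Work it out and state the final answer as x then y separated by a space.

√344 = [18; 1,1,4,1,3,1,4,1,1,36, …], period ℓ=10 (even) → k=9
step 0: (18, 1)  from 18·(1,0) + (0,1)
step 1: (19, 1)  from 1·(18,1) + (1,0)
step 2: (37, 2)  from 1·(19,1) + (18,1)
step 3: (167, 9)  from 4·(37,2) + (19,1)
step 4: (204, 11)  from 1·(167,9) + (37,2)
step 5: (779, 42)  from 3·(204,11) + (167,9)
step 6: (983, 53)  from 1·(779,42) + (204,11)
step 7: (4711, 254)  from 4·(983,53) + (779,42)
step 8: (5694, 307)  from 1·(4711,254) + (983,53)
step 9: (10405, 561)  from 1·(5694,307) + (4711,254)
→ (10405, 561).  Check: 10405²=108264025, 344·561²=108264024, difference 1.

10405 561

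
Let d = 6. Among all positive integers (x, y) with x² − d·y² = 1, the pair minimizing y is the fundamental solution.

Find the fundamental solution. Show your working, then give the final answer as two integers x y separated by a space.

5 2

√6 → a₀=2, period (2,4); ℓ=2 even so k=1
k=0  a_k=2  p_k/q_k = 2/1
k=1  a_k=2  p_k/q_k = 5/2
fundamental: x₁=5, y₁=2  (since 25 − 6·4 = 1)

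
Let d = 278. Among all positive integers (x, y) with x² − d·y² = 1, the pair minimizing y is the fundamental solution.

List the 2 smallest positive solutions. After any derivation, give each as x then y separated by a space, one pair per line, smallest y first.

2501 150
12510001 750300

[16; 1,2,16,2,1,32] for √278; ℓ=6 ⇒ convergent index 5
a_0=16:  p_0=16·1+0=16,  q_0=16·0+1=1
a_1=1:  p_1=1·16+1=17,  q_1=1·1+0=1
…
a_4=2:  p_4=2·817+50=1684,  q_4=2·49+3=101
a_5=1:  p_5=1·1684+817=2501,  q_5=1·101+49=150
fundamental: x₁=2501, y₁=150  (since 6255001 − 278·22500 = 1)
(2501+150√278)^2 = 12510001 + 750300√278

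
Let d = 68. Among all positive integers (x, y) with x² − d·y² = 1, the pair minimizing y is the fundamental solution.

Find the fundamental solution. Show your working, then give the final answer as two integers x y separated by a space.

d=68: √d = [8; 4,16] (ℓ=2, even), read p_1/q_1
a_0=8:  p_0=8·1+0=8,  q_0=8·0+1=1
a_1=4:  p_1=4·8+1=33,  q_1=4·1+0=4
(x₁, y₁) = (33, 4);  33² − 68·4² = 1 ✓

33 4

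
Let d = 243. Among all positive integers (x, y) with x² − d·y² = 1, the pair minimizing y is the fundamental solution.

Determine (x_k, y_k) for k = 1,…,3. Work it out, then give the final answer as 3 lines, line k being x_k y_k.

√243 = [15; 1,1,2,3,15,3,2,1,1,30, …], period ℓ=10 (even) → k=9
i=0: a=15 ⇒ p=15, q=1
i=1: a=1 ⇒ p=16, q=1
i=2: a=1 ⇒ p=31, q=2
i=3: a=2 ⇒ p=78, q=5
…
i=6: a=3 ⇒ p=12424, q=797
i=7: a=2 ⇒ p=28901, q=1854
i=8: a=1 ⇒ p=41325, q=2651
i=9: a=1 ⇒ p=70226, q=4505
fundamental: x₁=70226, y₁=4505  (since 4931691076 − 243·20295025 = 1)
(70226+4505√243)^2 = 9863382151 + 632736260√243
(70226+4505√243)^3 = 1385331749802026 + 88869073185015√243

70226 4505
9863382151 632736260
1385331749802026 88869073185015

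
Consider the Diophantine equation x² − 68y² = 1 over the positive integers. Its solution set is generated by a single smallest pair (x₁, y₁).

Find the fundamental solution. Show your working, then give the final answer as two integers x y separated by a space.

d=68: √d = [8; 4,16] (ℓ=2, even), read p_1/q_1
k=0  a_k=8  p_k/q_k = 8/1
k=1  a_k=4  p_k/q_k = 33/4
(x₁, y₁) = (33, 4);  33² − 68·4² = 1 ✓

33 4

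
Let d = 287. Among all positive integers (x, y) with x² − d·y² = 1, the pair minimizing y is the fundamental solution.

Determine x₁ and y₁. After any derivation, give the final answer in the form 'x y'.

[16; 1,15,1,32] for √287; ℓ=4 ⇒ convergent index 3
k=0  a_k=16  p_k/q_k = 16/1
k=1  a_k=1  p_k/q_k = 17/1
k=2  a_k=15  p_k/q_k = 271/16
k=3  a_k=1  p_k/q_k = 288/17
(x₁, y₁) = (288, 17);  288² − 287·17² = 1 ✓

288 17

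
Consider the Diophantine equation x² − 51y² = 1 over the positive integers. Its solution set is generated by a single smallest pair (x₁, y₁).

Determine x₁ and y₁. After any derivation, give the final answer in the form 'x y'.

50 7

√51 → a₀=7, period (7,14); ℓ=2 even so k=1
k=0  a_k=7  p_k/q_k = 7/1
k=1  a_k=7  p_k/q_k = 50/7
(x₁, y₁) = (50, 7);  50² − 51·7² = 1 ✓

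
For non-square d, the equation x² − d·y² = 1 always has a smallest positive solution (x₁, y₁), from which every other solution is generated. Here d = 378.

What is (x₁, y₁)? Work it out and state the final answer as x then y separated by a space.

8749 450

√378 = [19; 2,3,1,4,1,3,2,38, …], period ℓ=8 (even) → k=7
k=0  a_k=19  p_k/q_k = 19/1
k=1  a_k=2  p_k/q_k = 39/2
k=2  a_k=3  p_k/q_k = 136/7
…
k=6  a_k=3  p_k/q_k = 3869/199
k=7  a_k=2  p_k/q_k = 8749/450
→ (8749, 450).  Check: 8749²=76545001, 378·450²=76545000, difference 1.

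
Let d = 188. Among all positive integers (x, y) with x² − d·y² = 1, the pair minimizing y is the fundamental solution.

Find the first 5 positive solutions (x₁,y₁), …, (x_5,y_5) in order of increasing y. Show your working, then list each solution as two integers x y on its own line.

d=188: √d = [13; 1,2,2,6,2,2,1,26] (ℓ=8, even), read p_7/q_7
a_0=13:  p_0=13·1+0=13,  q_0=13·0+1=1
…
a_2=2:  p_2=2·14+13=41,  q_2=2·1+1=3
a_3=2:  p_3=2·41+14=96,  q_3=2·3+1=7
a_4=6:  p_4=6·96+41=617,  q_4=6·7+3=45
…
a_6=2:  p_6=2·1330+617=3277,  q_6=2·97+45=239
a_7=1:  p_7=1·3277+1330=4607,  q_7=1·239+97=336
(x₁, y₁) = (4607, 336);  4607² − 188·336² = 1 ✓
n=2: (4607,336)∘(4607,336) = (4607·4607+188·336·336, 4607·336+336·4607) = (42448897,3095904)
n=3: (42448897,3095904)∘(4607,336) = (4607·42448897+188·336·3095904, 4607·3095904+336·42448897) = (391124132351,28525659120)
n=4: (391124132351,28525659120)∘(4607,336) = (4607·391124132351+188·336·28525659120, 4607·28525659120+336·391124132351) = (3603817713033217,262835420035776)
n=5: (3603817713033217,262835420035776)∘(4607,336) = (4607·3603817713033217+188·336·262835420035776, 4607·262835420035776+336·3603817713033217) = (33205576016763929087,2421765531683980944)

4607 336
42448897 3095904
391124132351 28525659120
3603817713033217 262835420035776
33205576016763929087 2421765531683980944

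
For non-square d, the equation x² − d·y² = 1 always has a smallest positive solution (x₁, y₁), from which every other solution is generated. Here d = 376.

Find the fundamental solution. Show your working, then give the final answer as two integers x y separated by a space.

2143295 110532

√376 = [19; 2,1,1,3,1,…,1,2,38, …], period ℓ=16 (even) → k=15
i=0: a=19 ⇒ p=19, q=1
i=1: a=2 ⇒ p=39, q=2
…
i=3: a=1 ⇒ p=97, q=5
…
i=7: a=2 ⇒ p=2928, q=151
…
i=9: a=2 ⇒ p=28834, q=1487
…
i=14: a=1 ⇒ p=837427, q=43187
i=15: a=2 ⇒ p=2143295, q=110532
→ (2143295, 110532).  Check: 2143295²=4593713457025, 376·110532²=4593713457024, difference 1.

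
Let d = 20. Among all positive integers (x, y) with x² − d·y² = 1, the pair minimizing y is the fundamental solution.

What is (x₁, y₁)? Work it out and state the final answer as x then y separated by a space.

√20 = [4; 2,8, …], period ℓ=2 (even) → k=1
a_0=4:  p_0=4·1+0=4,  q_0=4·0+1=1
a_1=2:  p_1=2·4+1=9,  q_1=2·1+0=2
fundamental: x₁=9, y₁=2  (since 81 − 20·4 = 1)

9 2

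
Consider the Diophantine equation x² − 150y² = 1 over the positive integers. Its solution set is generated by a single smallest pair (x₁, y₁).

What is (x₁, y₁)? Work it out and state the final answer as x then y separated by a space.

[12; 4,24] for √150; ℓ=2 ⇒ convergent index 1
step 0: (12, 1)  from 12·(1,0) + (0,1)
step 1: (49, 4)  from 4·(12,1) + (1,0)
→ (49, 4).  Check: 49²=2401, 150·4²=2400, difference 1.

49 4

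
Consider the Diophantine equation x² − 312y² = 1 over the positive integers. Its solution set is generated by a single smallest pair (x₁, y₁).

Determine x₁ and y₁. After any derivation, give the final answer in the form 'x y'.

√312 = [17; 1,1,1,34, …], period ℓ=4 (even) → k=3
step 0: (17, 1)  from 17·(1,0) + (0,1)
step 1: (18, 1)  from 1·(17,1) + (1,0)
step 2: (35, 2)  from 1·(18,1) + (17,1)
step 3: (53, 3)  from 1·(35,2) + (18,1)
→ (53, 3).  Check: 53²=2809, 312·3²=2808, difference 1.

53 3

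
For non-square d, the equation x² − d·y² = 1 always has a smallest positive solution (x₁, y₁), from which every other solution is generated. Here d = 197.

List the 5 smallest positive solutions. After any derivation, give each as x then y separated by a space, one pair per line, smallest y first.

d=197: √d = [14; 28] (ℓ=1, odd), read p_1/q_1
k=0  a_k=14  p_k/q_k = 14/1
k=1  a_k=28  p_k/q_k = 393/28
→ (393, 28).  Check: 393²=154449, 197·28²=154448, difference 1.
n=2: (393,28)∘(393,28) = (393·393+197·28·28, 393·28+28·393) = (308897,22008)
n=3: (308897,22008)∘(393,28) = (393·308897+197·28·22008, 393·22008+28·308897) = (242792649,17298260)
n=4: (242792649,17298260)∘(393,28) = (393·242792649+197·28·17298260, 393·17298260+28·242792649) = (190834713217,13596410352)
n=5: (190834713217,13596410352)∘(393,28) = (393·190834713217+197·28·13596410352, 393·13596410352+28·190834713217) = (149995841795913,10686761238412)

393 28
308897 22008
242792649 17298260
190834713217 13596410352
149995841795913 10686761238412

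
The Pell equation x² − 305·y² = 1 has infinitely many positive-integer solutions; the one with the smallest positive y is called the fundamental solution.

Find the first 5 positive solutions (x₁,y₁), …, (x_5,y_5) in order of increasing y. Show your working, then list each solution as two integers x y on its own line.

[17; 2,6,2,34] for √305; ℓ=4 ⇒ convergent index 3
k=0  a_k=17  p_k/q_k = 17/1
…
k=2  a_k=6  p_k/q_k = 227/13
k=3  a_k=2  p_k/q_k = 489/28
→ (489, 28).  Check: 489²=239121, 305·28²=239120, difference 1.
(x_2, y_2) = (489·489 + 305·28·28, 489·28 + 28·489) = (478241, 27384)
(x_3, y_3) = (489·478241 + 305·28·27384, 489·27384 + 28·478241) = (467719209, 26781524)
(x_4, y_4) = (489·467719209 + 305·28·26781524, 489·26781524 + 28·467719209) = (457428908161, 26192303088)
(x_5, y_5) = (489·457428908161 + 305·28·26192303088, 489·26192303088 + 28·457428908161) = (447365004462249, 25616045638540)

489 28
478241 27384
467719209 26781524
457428908161 26192303088
447365004462249 25616045638540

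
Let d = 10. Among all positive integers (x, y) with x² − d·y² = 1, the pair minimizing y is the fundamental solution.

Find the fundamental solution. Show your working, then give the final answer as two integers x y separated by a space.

19 6

√10 → a₀=3, period (6); ℓ=1 odd so k=1
step 0: (3, 1)  from 3·(1,0) + (0,1)
step 1: (19, 6)  from 6·(3,1) + (1,0)
fundamental: x₁=19, y₁=6  (since 361 − 10·36 = 1)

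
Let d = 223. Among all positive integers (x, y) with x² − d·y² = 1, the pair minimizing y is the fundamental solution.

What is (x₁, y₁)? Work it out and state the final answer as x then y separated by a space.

224 15

√223 → a₀=14, period (1,13,1,28); ℓ=4 even so k=3
step 0: (14, 1)  from 14·(1,0) + (0,1)
step 1: (15, 1)  from 1·(14,1) + (1,0)
step 2: (209, 14)  from 13·(15,1) + (14,1)
step 3: (224, 15)  from 1·(209,14) + (15,1)
fundamental: x₁=224, y₁=15  (since 50176 − 223·225 = 1)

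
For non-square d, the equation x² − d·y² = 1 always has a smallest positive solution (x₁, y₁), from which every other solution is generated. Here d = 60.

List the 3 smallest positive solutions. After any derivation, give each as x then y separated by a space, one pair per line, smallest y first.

31 4
1921 248
119071 15372

d=60: √d = [7; 1,2,1,14] (ℓ=4, even), read p_3/q_3
step 0: (7, 1)  from 7·(1,0) + (0,1)
step 1: (8, 1)  from 1·(7,1) + (1,0)
step 2: (23, 3)  from 2·(8,1) + (7,1)
step 3: (31, 4)  from 1·(23,3) + (8,1)
fundamental: x₁=31, y₁=4  (since 961 − 60·16 = 1)
k=2:  x_2 = 31·31+60·4·4 = 1921,  y_2 = 31·4+4·31 = 248
k=3:  x_3 = 31·1921+60·4·248 = 119071,  y_3 = 31·248+4·1921 = 15372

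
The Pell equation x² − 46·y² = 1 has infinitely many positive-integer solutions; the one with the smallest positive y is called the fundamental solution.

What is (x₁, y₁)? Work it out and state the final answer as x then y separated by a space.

24335 3588

d=46: √d = [6; 1,3,1,1,2,6,2,1,1,3,1,12] (ℓ=12, even), read p_11/q_11
k=0  a_k=6  p_k/q_k = 6/1
k=1  a_k=1  p_k/q_k = 7/1
k=2  a_k=3  p_k/q_k = 27/4
k=3  a_k=1  p_k/q_k = 34/5
…
k=6  a_k=6  p_k/q_k = 997/147
k=7  a_k=2  p_k/q_k = 2150/317
k=8  a_k=1  p_k/q_k = 3147/464
k=9  a_k=1  p_k/q_k = 5297/781
k=10  a_k=3  p_k/q_k = 19038/2807
k=11  a_k=1  p_k/q_k = 24335/3588
(x₁, y₁) = (24335, 3588);  24335² − 46·3588² = 1 ✓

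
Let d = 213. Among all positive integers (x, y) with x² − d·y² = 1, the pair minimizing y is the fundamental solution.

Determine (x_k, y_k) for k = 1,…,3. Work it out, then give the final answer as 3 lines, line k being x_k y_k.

√213 = [14; 1,1,2,6,1,8,1,6,2,1,1,28, …], period ℓ=12 (even) → k=11
a_0=14:  p_0=14·1+0=14,  q_0=14·0+1=1
a_1=1:  p_1=1·14+1=15,  q_1=1·1+0=1
…
a_3=2:  p_3=2·29+15=73,  q_3=2·2+1=5
a_4=6:  p_4=6·73+29=467,  q_4=6·5+2=32
…
a_8=6:  p_8=6·5327+4787=36749,  q_8=6·365+328=2518
a_9=2:  p_9=2·36749+5327=78825,  q_9=2·2518+365=5401
a_10=1:  p_10=1·78825+36749=115574,  q_10=1·5401+2518=7919
a_11=1:  p_11=1·115574+78825=194399,  q_11=1·7919+5401=13320
fundamental: x₁=194399, y₁=13320  (since 37790971201 − 213·177422400 = 1)
(194399+13320√213)^2 = 75581942401 + 5178789360√213
(194399+13320√213)^3 = 29386108041429599 + 2013502945575960√213

194399 13320
75581942401 5178789360
29386108041429599 2013502945575960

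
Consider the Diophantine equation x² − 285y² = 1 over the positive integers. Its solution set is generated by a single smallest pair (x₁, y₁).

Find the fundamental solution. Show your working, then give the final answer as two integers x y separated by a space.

√285 = [16; 1,7,2,7,1,32, …], period ℓ=6 (even) → k=5
i=0: a=16 ⇒ p=16, q=1
i=1: a=1 ⇒ p=17, q=1
…
i=3: a=2 ⇒ p=287, q=17
i=4: a=7 ⇒ p=2144, q=127
i=5: a=1 ⇒ p=2431, q=144
→ (2431, 144).  Check: 2431²=5909761, 285·144²=5909760, difference 1.

2431 144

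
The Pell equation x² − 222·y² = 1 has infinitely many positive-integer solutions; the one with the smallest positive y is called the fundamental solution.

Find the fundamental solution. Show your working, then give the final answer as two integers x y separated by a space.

149 10

√222 = [14; 1,8,1,28, …], period ℓ=4 (even) → k=3
a_0=14:  p_0=14·1+0=14,  q_0=14·0+1=1
…
a_2=8:  p_2=8·15+14=134,  q_2=8·1+1=9
a_3=1:  p_3=1·134+15=149,  q_3=1·9+1=10
fundamental: x₁=149, y₁=10  (since 22201 − 222·100 = 1)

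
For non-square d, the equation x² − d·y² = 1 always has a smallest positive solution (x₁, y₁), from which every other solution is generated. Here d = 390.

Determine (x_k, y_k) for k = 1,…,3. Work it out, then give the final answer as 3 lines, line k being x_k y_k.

[19; 1,2,1,38] for √390; ℓ=4 ⇒ convergent index 3
step 0: (19, 1)  from 19·(1,0) + (0,1)
…
step 2: (59, 3)  from 2·(20,1) + (19,1)
step 3: (79, 4)  from 1·(59,3) + (20,1)
→ (79, 4).  Check: 79²=6241, 390·4²=6240, difference 1.
k=2:  x_2 = 79·79+390·4·4 = 12481,  y_2 = 79·4+4·79 = 632
k=3:  x_3 = 79·12481+390·4·632 = 1971919,  y_3 = 79·632+4·12481 = 99852

79 4
12481 632
1971919 99852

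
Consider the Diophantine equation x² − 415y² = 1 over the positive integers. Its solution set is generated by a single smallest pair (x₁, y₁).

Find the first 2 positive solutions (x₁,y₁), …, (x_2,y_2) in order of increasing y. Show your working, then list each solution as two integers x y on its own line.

√415 = [20; 2,1,2,4,6,…,1,2,40, …], period ℓ=16 (even) → k=15
i=0: a=20 ⇒ p=20, q=1
…
i=3: a=2 ⇒ p=163, q=8
i=4: a=4 ⇒ p=713, q=35
i=5: a=6 ⇒ p=4441, q=218
…
i=7: a=1 ⇒ p=9595, q=471
i=8: a=3 ⇒ p=33939, q=1666
i=9: a=1 ⇒ p=43534, q=2137
…
i=13: a=2 ⇒ p=4730294, q=232201
i=14: a=1 ⇒ p=6841255, q=335824
i=15: a=2 ⇒ p=18412804, q=903849
(x₁, y₁) = (18412804, 903849);  18412804² − 415·903849² = 1 ✓
k=2:  x_2 = 18412804·18412804+415·903849·903849 = 678062702284831,  y_2 = 18412804·903849+903849·18412804 = 33284788965192

18412804 903849
678062702284831 33284788965192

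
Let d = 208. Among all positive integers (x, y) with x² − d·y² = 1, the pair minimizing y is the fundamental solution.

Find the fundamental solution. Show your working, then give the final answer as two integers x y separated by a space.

[14; 2,2,1,2,2,28] for √208; ℓ=6 ⇒ convergent index 5
a_0=14:  p_0=14·1+0=14,  q_0=14·0+1=1
a_1=2:  p_1=2·14+1=29,  q_1=2·1+0=2
…
a_3=1:  p_3=1·72+29=101,  q_3=1·5+2=7
a_4=2:  p_4=2·101+72=274,  q_4=2·7+5=19
a_5=2:  p_5=2·274+101=649,  q_5=2·19+7=45
(x₁, y₁) = (649, 45);  649² − 208·45² = 1 ✓

649 45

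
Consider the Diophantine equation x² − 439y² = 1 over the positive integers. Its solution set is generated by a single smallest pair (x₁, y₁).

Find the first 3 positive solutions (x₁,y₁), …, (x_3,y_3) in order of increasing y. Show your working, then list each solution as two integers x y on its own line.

440 21
387199 18480
340734680 16262379

√439 = [20; 1,19,1,40, …], period ℓ=4 (even) → k=3
k=0  a_k=20  p_k/q_k = 20/1
k=1  a_k=1  p_k/q_k = 21/1
k=2  a_k=19  p_k/q_k = 419/20
k=3  a_k=1  p_k/q_k = 440/21
fundamental: x₁=440, y₁=21  (since 193600 − 439·441 = 1)
(x_2, y_2) = (440·440 + 439·21·21, 440·21 + 21·440) = (387199, 18480)
(x_3, y_3) = (440·387199 + 439·21·18480, 440·18480 + 21·387199) = (340734680, 16262379)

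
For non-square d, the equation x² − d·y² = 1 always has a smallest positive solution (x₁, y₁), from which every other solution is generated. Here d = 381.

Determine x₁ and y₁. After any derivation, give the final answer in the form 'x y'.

[19; 1,1,12,1,1,38] for √381; ℓ=6 ⇒ convergent index 5
step 0: (19, 1)  from 19·(1,0) + (0,1)
…
step 3: (488, 25)  from 12·(39,2) + (20,1)
step 4: (527, 27)  from 1·(488,25) + (39,2)
step 5: (1015, 52)  from 1·(527,27) + (488,25)
(x₁, y₁) = (1015, 52);  1015² − 381·52² = 1 ✓

1015 52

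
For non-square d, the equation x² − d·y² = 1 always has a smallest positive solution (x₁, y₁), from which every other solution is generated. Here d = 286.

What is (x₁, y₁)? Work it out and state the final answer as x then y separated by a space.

561835 33222

[16; 1,10,3,3,2,3,3,10,1,32] for √286; ℓ=10 ⇒ convergent index 9
step 0: (16, 1)  from 16·(1,0) + (0,1)
step 1: (17, 1)  from 1·(16,1) + (1,0)
step 2: (186, 11)  from 10·(17,1) + (16,1)
…
step 4: (1911, 113)  from 3·(575,34) + (186,11)
step 5: (4397, 260)  from 2·(1911,113) + (575,34)
step 6: (15102, 893)  from 3·(4397,260) + (1911,113)
…
step 8: (512132, 30283)  from 10·(49703,2939) + (15102,893)
step 9: (561835, 33222)  from 1·(512132,30283) + (49703,2939)
fundamental: x₁=561835, y₁=33222  (since 315658567225 − 286·1103701284 = 1)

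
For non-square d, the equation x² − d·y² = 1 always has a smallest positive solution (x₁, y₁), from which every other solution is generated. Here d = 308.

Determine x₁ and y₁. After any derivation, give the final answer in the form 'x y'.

[17; 1,1,4,1,1,34] for √308; ℓ=6 ⇒ convergent index 5
k=0  a_k=17  p_k/q_k = 17/1
k=1  a_k=1  p_k/q_k = 18/1
…
k=3  a_k=4  p_k/q_k = 158/9
k=4  a_k=1  p_k/q_k = 193/11
k=5  a_k=1  p_k/q_k = 351/20
(x₁, y₁) = (351, 20);  351² − 308·20² = 1 ✓

351 20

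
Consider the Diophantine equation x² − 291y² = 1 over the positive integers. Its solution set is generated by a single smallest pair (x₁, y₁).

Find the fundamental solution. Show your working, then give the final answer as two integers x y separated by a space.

√291 → a₀=17, period (17,34); ℓ=2 even so k=1
i=0: a=17 ⇒ p=17, q=1
i=1: a=17 ⇒ p=290, q=17
fundamental: x₁=290, y₁=17  (since 84100 − 291·289 = 1)

290 17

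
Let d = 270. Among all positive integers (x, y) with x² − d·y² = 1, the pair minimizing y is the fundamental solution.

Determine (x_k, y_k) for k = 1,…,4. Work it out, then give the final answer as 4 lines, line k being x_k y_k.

d=270: √d = [16; 2,3,6,3,2,32] (ℓ=6, even), read p_5/q_5
a_0=16:  p_0=16·1+0=16,  q_0=16·0+1=1
…
a_3=6:  p_3=6·115+33=723,  q_3=6·7+2=44
a_4=3:  p_4=3·723+115=2284,  q_4=3·44+7=139
a_5=2:  p_5=2·2284+723=5291,  q_5=2·139+44=322
→ (5291, 322).  Check: 5291²=27994681, 270·322²=27994680, difference 1.
k=2:  x_2 = 5291·5291+270·322·322 = 55989361,  y_2 = 5291·322+322·5291 = 3407404
k=3:  x_3 = 5291·55989361+270·322·3407404 = 592479412811,  y_3 = 5291·3407404+322·55989361 = 36057148806
k=4:  x_4 = 5291·592479412811+270·322·36057148806 = 6269617090376641,  y_4 = 5291·36057148806+322·592479412811 = 381556745257688

5291 322
55989361 3407404
592479412811 36057148806
6269617090376641 381556745257688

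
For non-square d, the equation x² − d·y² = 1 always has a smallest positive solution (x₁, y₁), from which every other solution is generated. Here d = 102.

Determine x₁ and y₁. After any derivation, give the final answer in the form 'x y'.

d=102: √d = [10; 10,20] (ℓ=2, even), read p_1/q_1
step 0: (10, 1)  from 10·(1,0) + (0,1)
step 1: (101, 10)  from 10·(10,1) + (1,0)
fundamental: x₁=101, y₁=10  (since 10201 − 102·100 = 1)

101 10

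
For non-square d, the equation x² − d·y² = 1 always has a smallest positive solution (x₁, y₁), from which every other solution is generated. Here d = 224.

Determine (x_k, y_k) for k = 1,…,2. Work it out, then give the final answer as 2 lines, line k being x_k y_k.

15 1
449 30

[14; 1,28] for √224; ℓ=2 ⇒ convergent index 1
k=0  a_k=14  p_k/q_k = 14/1
k=1  a_k=1  p_k/q_k = 15/1
(x₁, y₁) = (15, 1);  15² − 224·1² = 1 ✓
k=2:  x_2 = 15·15+224·1·1 = 449,  y_2 = 15·1+1·15 = 30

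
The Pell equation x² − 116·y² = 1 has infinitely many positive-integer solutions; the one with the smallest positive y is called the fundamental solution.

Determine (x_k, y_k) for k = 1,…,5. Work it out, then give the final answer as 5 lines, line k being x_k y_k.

√116 → a₀=10, period (1,3,2,1,4,1,2,3,1,20); ℓ=10 even so k=9
step 0: (10, 1)  from 10·(1,0) + (0,1)
…
step 3: (97, 9)  from 2·(43,4) + (11,1)
step 4: (140, 13)  from 1·(97,9) + (43,4)
…
step 8: (7550, 701)  from 3·(2251,209) + (797,74)
step 9: (9801, 910)  from 1·(7550,701) + (2251,209)
→ (9801, 910).  Check: 9801²=96059601, 116·910²=96059600, difference 1.
n=2: (9801,910)∘(9801,910) = (9801·9801+116·910·910, 9801·910+910·9801) = (192119201,17837820)
n=3: (192119201,17837820)∘(9801,910) = (9801·192119201+116·910·17837820, 9801·17837820+910·192119201) = (3765920568201,349656946730)
n=4: (3765920568201,349656946730)∘(9801,910) = (9801·3765920568201+116·910·349656946730, 9801·349656946730+910·3765920568201) = (73819574785756801,6853975451963640)
n=5: (73819574785756801,6853975451963640)∘(9801,910) = (9801·73819574785756801+116·910·6853975451963640, 9801·6853975451963640+910·73819574785756801) = (1447011301184484245001,134351626459734324550)

9801 910
192119201 17837820
3765920568201 349656946730
73819574785756801 6853975451963640
1447011301184484245001 134351626459734324550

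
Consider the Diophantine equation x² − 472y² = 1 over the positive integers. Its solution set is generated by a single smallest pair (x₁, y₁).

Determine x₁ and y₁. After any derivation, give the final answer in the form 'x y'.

d=472: √d = [21; 1,2,1,1,1,…,2,1,42] (ℓ=14, even), read p_13/q_13
a_0=21:  p_0=21·1+0=21,  q_0=21·0+1=1
a_1=1:  p_1=1·21+1=22,  q_1=1·1+0=1
a_2=2:  p_2=2·22+21=65,  q_2=2·1+1=3
a_3=1:  p_3=1·65+22=87,  q_3=1·3+1=4
…
a_7=5:  p_7=5·1108+239=5779,  q_7=5·51+11=266
…
a_10=1:  p_10=1·30003+24224=54227,  q_10=1·1381+1115=2496
…
a_12=2:  p_12=2·84230+54227=222687,  q_12=2·3877+2496=10250
a_13=1:  p_13=1·222687+84230=306917,  q_13=1·10250+3877=14127
(x₁, y₁) = (306917, 14127);  306917² − 472·14127² = 1 ✓

306917 14127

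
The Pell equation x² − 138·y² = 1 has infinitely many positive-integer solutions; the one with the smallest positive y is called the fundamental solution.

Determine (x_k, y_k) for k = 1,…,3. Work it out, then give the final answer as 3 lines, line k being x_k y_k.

[11; 1,2,1,22] for √138; ℓ=4 ⇒ convergent index 3
i=0: a=11 ⇒ p=11, q=1
…
i=2: a=2 ⇒ p=35, q=3
i=3: a=1 ⇒ p=47, q=4
fundamental: x₁=47, y₁=4  (since 2209 − 138·16 = 1)
(47+4√138)^2 = 4417 + 376√138
(47+4√138)^3 = 415151 + 35340√138

47 4
4417 376
415151 35340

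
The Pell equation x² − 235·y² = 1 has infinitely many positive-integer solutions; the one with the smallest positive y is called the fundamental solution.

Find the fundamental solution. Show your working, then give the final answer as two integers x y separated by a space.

√235 → a₀=15, period (3,30); ℓ=2 even so k=1
i=0: a=15 ⇒ p=15, q=1
i=1: a=3 ⇒ p=46, q=3
(x₁, y₁) = (46, 3);  46² − 235·3² = 1 ✓

46 3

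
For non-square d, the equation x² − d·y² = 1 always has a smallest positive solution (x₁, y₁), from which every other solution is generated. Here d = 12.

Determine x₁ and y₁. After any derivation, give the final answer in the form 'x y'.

√12 = [3; 2,6, …], period ℓ=2 (even) → k=1
i=0: a=3 ⇒ p=3, q=1
i=1: a=2 ⇒ p=7, q=2
→ (7, 2).  Check: 7²=49, 12·2²=48, difference 1.

7 2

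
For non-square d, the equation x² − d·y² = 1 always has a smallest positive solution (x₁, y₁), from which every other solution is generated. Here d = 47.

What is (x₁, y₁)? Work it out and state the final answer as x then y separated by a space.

[6; 1,5,1,12] for √47; ℓ=4 ⇒ convergent index 3
a_0=6:  p_0=6·1+0=6,  q_0=6·0+1=1
a_1=1:  p_1=1·6+1=7,  q_1=1·1+0=1
a_2=5:  p_2=5·7+6=41,  q_2=5·1+1=6
a_3=1:  p_3=1·41+7=48,  q_3=1·6+1=7
→ (48, 7).  Check: 48²=2304, 47·7²=2303, difference 1.

48 7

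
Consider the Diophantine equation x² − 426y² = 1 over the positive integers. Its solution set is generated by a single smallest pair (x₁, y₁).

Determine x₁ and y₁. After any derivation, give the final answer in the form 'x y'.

√426 = [20; 1,1,1,3,2,6,2,3,1,1,1,40, …], period ℓ=12 (even) → k=11
a_0=20:  p_0=20·1+0=20,  q_0=20·0+1=1
a_1=1:  p_1=1·20+1=21,  q_1=1·1+0=1
a_2=1:  p_2=1·21+20=41,  q_2=1·1+1=2
a_3=1:  p_3=1·41+21=62,  q_3=1·2+1=3
a_4=3:  p_4=3·62+41=227,  q_4=3·3+2=11
a_5=2:  p_5=2·227+62=516,  q_5=2·11+3=25
a_6=6:  p_6=6·516+227=3323,  q_6=6·25+11=161
a_7=2:  p_7=2·3323+516=7162,  q_7=2·161+25=347
…
a_9=1:  p_9=1·24809+7162=31971,  q_9=1·1202+347=1549
a_10=1:  p_10=1·31971+24809=56780,  q_10=1·1549+1202=2751
a_11=1:  p_11=1·56780+31971=88751,  q_11=1·2751+1549=4300
→ (88751, 4300).  Check: 88751²=7876740001, 426·4300²=7876740000, difference 1.

88751 4300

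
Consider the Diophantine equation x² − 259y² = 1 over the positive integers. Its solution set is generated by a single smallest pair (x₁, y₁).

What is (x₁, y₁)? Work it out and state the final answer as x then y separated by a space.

d=259: √d = [16; 10,1,2,3,4,3,2,1,10,32] (ℓ=10, even), read p_9/q_9
k=0  a_k=16  p_k/q_k = 16/1
k=1  a_k=10  p_k/q_k = 161/10
…
k=4  a_k=3  p_k/q_k = 1722/107
…
k=6  a_k=3  p_k/q_k = 23931/1487
k=7  a_k=2  p_k/q_k = 55265/3434
k=8  a_k=1  p_k/q_k = 79196/4921
k=9  a_k=10  p_k/q_k = 847225/52644
fundamental: x₁=847225, y₁=52644  (since 717790200625 − 259·2771390736 = 1)

847225 52644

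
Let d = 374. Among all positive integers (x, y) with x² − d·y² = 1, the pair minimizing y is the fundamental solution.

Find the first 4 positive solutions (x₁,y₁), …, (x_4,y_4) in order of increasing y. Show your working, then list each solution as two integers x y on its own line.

3365 174
22646449 1171020
152410598405 7880964426
1025723304619201 53038889415960

√374 = [19; 2,1,18,1,2,38, …], period ℓ=6 (even) → k=5
i=0: a=19 ⇒ p=19, q=1
i=1: a=2 ⇒ p=39, q=2
…
i=3: a=18 ⇒ p=1083, q=56
i=4: a=1 ⇒ p=1141, q=59
i=5: a=2 ⇒ p=3365, q=174
(x₁, y₁) = (3365, 174);  3365² − 374·174² = 1 ✓
(3365+174√374)^2 = 22646449 + 1171020√374
(3365+174√374)^3 = 152410598405 + 7880964426√374
(3365+174√374)^4 = 1025723304619201 + 53038889415960√374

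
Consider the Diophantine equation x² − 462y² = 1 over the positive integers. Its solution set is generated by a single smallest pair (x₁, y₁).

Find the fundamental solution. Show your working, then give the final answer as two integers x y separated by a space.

√462 = [21; 2,42, …], period ℓ=2 (even) → k=1
step 0: (21, 1)  from 21·(1,0) + (0,1)
step 1: (43, 2)  from 2·(21,1) + (1,0)
(x₁, y₁) = (43, 2);  43² − 462·2² = 1 ✓

43 2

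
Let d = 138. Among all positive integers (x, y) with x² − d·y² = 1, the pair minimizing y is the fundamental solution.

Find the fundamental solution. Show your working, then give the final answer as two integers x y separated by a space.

47 4

[11; 1,2,1,22] for √138; ℓ=4 ⇒ convergent index 3
step 0: (11, 1)  from 11·(1,0) + (0,1)
…
step 2: (35, 3)  from 2·(12,1) + (11,1)
step 3: (47, 4)  from 1·(35,3) + (12,1)
(x₁, y₁) = (47, 4);  47² − 138·4² = 1 ✓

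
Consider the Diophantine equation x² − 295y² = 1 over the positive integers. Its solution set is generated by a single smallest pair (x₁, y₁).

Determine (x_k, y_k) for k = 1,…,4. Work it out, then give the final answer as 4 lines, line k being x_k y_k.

d=295: √d = [17; 5,1,2,3,2,6,2,3,2,1,5,34] (ℓ=12, even), read p_11/q_11
k=0  a_k=17  p_k/q_k = 17/1
k=1  a_k=5  p_k/q_k = 86/5
k=2  a_k=1  p_k/q_k = 103/6
…
k=5  a_k=2  p_k/q_k = 2250/131
k=6  a_k=6  p_k/q_k = 14479/843
k=7  a_k=2  p_k/q_k = 31208/1817
…
k=9  a_k=2  p_k/q_k = 247414/14405
k=10  a_k=1  p_k/q_k = 355517/20699
k=11  a_k=5  p_k/q_k = 2024999/117900
(x₁, y₁) = (2024999, 117900);  2024999² − 295·117900² = 1 ✓
k=2:  x_2 = 2024999·2024999+295·117900·117900 = 8201241900001,  y_2 = 2024999·117900+117900·2024999 = 477494764200
k=3:  x_3 = 2024999·8201241900001+295·117900·477494764200 = 33215013292518224999,  y_3 = 2024999·477494764200+117900·8201241900001 = 1933852840020353700
k=4:  x_4 = 2024999·33215013292518224999+295·117900·1933852840020353700 = 134520737404664024967600001,  y_4 = 2024999·1933852840020353700+117900·33215013292518224999 = 7832100134376274949528400

2024999 117900
8201241900001 477494764200
33215013292518224999 1933852840020353700
134520737404664024967600001 7832100134376274949528400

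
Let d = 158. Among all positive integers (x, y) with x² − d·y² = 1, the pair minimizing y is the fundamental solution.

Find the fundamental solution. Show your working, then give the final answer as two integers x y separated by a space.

7743 616

[12; 1,1,3,12,3,1,1,24] for √158; ℓ=8 ⇒ convergent index 7
k=0  a_k=12  p_k/q_k = 12/1
k=1  a_k=1  p_k/q_k = 13/1
k=2  a_k=1  p_k/q_k = 25/2
k=3  a_k=3  p_k/q_k = 88/7
k=4  a_k=12  p_k/q_k = 1081/86
k=5  a_k=3  p_k/q_k = 3331/265
k=6  a_k=1  p_k/q_k = 4412/351
k=7  a_k=1  p_k/q_k = 7743/616
(x₁, y₁) = (7743, 616);  7743² − 158·616² = 1 ✓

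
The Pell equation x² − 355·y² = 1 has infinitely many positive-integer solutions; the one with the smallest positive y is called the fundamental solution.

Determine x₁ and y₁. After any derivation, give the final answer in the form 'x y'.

954809 50676

√355 → a₀=18, period (1,5,3,3,1,6,1,3,3,5,1,36); ℓ=12 even so k=11
k=0  a_k=18  p_k/q_k = 18/1
k=1  a_k=1  p_k/q_k = 19/1
…
k=4  a_k=3  p_k/q_k = 1187/63
…
k=8  a_k=3  p_k/q_k = 46463/2466
k=9  a_k=3  p_k/q_k = 151391/8035
k=10  a_k=5  p_k/q_k = 803418/42641
k=11  a_k=1  p_k/q_k = 954809/50676
→ (954809, 50676).  Check: 954809²=911660226481, 355·50676²=911660226480, difference 1.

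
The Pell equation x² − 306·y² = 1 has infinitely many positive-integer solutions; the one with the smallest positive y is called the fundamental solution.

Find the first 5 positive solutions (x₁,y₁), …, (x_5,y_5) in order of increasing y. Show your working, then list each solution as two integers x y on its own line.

35 2
2449 140
171395 9798
11995201 685720
839492675 47990602

[17; 2,34] for √306; ℓ=2 ⇒ convergent index 1
i=0: a=17 ⇒ p=17, q=1
i=1: a=2 ⇒ p=35, q=2
fundamental: x₁=35, y₁=2  (since 1225 − 306·4 = 1)
(35+2√306)^2 = 2449 + 140√306
(35+2√306)^3 = 171395 + 9798√306
(35+2√306)^4 = 11995201 + 685720√306
(35+2√306)^5 = 839492675 + 47990602√306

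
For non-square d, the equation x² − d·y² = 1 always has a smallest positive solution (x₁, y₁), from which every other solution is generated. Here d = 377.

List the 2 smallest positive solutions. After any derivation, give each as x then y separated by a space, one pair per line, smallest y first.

d=377: √d = [19; 2,2,2,38] (ℓ=4, even), read p_3/q_3
k=0  a_k=19  p_k/q_k = 19/1
k=1  a_k=2  p_k/q_k = 39/2
k=2  a_k=2  p_k/q_k = 97/5
k=3  a_k=2  p_k/q_k = 233/12
(x₁, y₁) = (233, 12);  233² − 377·12² = 1 ✓
(x_2, y_2) = (233·233 + 377·12·12, 233·12 + 12·233) = (108577, 5592)

233 12
108577 5592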